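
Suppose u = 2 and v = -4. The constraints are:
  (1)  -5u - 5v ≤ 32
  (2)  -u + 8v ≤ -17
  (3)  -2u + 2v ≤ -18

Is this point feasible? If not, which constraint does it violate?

Constraint (3): -2u + 2v = -12, which is not ≤ -18. All other constraints are satisfied.

not feasible — violates (3)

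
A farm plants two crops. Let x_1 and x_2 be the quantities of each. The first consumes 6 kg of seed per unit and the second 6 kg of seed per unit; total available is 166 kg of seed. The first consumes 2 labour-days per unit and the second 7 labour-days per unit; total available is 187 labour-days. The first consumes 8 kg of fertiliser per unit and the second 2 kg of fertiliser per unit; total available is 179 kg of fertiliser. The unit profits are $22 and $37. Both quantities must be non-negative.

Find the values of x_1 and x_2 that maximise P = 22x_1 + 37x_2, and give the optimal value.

x_1 = 4/3, x_2 = 79/3, maximum P = 3011/3

Vertices and P = 22x_1 + 37x_2:
  (0, 0) → P = 0
  (0, 187/7) → P = 6919/7
  (179/8, 0) → P = 1969/4
  (4/3, 79/3) → P = 3011/3
  (371/18, 127/18) → P = 1429/2

The binding constraints are 6x_1 + 6x_2 = 166 and 2x_1 + 7x_2 = 187.
Solving simultaneously gives x_1 = 4/3, x_2 = 79/3.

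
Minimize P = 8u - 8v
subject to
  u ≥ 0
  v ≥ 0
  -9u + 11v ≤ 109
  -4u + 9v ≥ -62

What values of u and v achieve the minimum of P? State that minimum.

u = 0, v = 109/11, minimum P = -872/11

The feasible region is unbounded (it extends along (11, 9), (9, 4)), but P strictly increases along every unbounded feasible direction, so there is no improving ray and the minimum is attained at a vertex.

The optimum lies where u = 0 and -9u + 11v = 109.
Solving simultaneously gives u = 0, v = 109/11.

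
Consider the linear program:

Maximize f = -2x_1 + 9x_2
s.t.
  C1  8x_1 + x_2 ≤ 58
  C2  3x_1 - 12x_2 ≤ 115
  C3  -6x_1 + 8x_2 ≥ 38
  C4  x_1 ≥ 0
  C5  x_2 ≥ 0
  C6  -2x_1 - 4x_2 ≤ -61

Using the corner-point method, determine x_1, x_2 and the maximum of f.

x_1 = 0, x_2 = 58, maximum f = 522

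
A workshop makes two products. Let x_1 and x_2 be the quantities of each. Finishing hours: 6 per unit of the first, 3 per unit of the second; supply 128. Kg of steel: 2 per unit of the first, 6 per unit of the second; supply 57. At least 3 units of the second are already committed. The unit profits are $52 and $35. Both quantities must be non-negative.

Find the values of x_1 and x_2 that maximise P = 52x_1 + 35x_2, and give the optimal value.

x_1 = 39/2, x_2 = 3, maximum P = 1119

Corner points and P = 52x_1 + 35x_2:
  (0, 19/2) → P = 665/2
  (0, 3) → P = 105
  (39/2, 3) → P = 1119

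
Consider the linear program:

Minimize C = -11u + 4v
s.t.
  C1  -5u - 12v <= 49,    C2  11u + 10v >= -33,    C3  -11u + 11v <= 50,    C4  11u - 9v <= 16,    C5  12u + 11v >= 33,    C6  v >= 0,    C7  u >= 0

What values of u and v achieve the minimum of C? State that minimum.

Feasible corners and C = -11u + 4v:
  (313/11, 33) → C = -181
  (0, 50/11) → C = 200/11
  (473/229, 171/229) → C = -4519/229
  (0, 3) → C = 12

The binding constraints are -11u + 11v = 50 and 11u - 9v = 16.
Solving simultaneously gives u = 313/11, v = 33.

u = 313/11, v = 33, minimum C = -181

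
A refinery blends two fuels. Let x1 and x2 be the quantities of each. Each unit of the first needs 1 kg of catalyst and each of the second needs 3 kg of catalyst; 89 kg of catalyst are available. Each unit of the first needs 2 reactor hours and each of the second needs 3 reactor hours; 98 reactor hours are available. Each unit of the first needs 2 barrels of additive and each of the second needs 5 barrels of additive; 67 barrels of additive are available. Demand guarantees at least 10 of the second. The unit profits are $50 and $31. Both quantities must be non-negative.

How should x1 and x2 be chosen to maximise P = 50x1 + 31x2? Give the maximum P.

Feasible corners and P = 50x1 + 31x2:
  (0, 67/5) → P = 2077/5
  (0, 10) → P = 310
  (17/2, 10) → P = 735

At the optimal vertex, 2x1 + 5x2 = 67 and x2 = 10.
Solving simultaneously gives x1 = 17/2, x2 = 10.

x1 = 17/2, x2 = 10, maximum P = 735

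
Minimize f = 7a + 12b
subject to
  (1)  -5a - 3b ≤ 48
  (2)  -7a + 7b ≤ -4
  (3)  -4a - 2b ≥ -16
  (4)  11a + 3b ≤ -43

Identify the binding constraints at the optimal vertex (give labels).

Feasible corners and f = 7a + 12b:
  (-81/14, -89/14) → f = -1635/14
  (5/6, -313/18) → f = -1217/6
  (-289/98, -345/98) → f = -6163/98

The minimum is at (5/6, -313/18). Substituting into each constraint, equality holds for (1) and (4); the remaining constraints have slack.

(1) and (4)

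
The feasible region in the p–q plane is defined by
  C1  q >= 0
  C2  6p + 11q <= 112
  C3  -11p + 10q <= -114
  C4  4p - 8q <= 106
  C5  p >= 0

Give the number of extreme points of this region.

3

Pairwise boundary intersections that survive every other constraint:
  (56/3, 0)
  (114/11, 0)
  (2374/181, 548/181)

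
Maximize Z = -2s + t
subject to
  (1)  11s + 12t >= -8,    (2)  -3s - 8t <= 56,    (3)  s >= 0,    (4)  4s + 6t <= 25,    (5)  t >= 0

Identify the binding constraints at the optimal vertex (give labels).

Vertices and Z = -2s + t:
  (0, 25/6) → Z = 25/6
  (0, 0) → Z = 0
  (25/4, 0) → Z = -25/2

The maximum is at (0, 25/6). Substituting into each constraint, equality holds for (3) and (4); the remaining constraints have slack.

(3) and (4)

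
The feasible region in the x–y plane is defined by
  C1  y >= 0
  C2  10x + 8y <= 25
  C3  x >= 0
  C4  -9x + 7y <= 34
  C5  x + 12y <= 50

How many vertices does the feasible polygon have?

3

Of the 10 pairwise boundary intersections, those satisfying every inequality are:
  (5/2, 0)
  (0, 0)
  (0, 25/8)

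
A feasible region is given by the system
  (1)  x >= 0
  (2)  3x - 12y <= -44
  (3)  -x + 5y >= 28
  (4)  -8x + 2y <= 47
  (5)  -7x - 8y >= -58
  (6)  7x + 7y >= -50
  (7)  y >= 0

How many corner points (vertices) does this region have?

3

The feasible vertices (each the meet of two boundaries and inside every other half-plane) are:
  (0, 28/5)
  (0, 29/4)
  (66/43, 254/43)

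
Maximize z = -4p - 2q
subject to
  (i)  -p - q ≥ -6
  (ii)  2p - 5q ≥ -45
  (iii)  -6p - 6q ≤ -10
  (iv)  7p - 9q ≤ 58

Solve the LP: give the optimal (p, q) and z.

Vertices and z = -4p - 2q:
  (-15/7, 57/7) → z = -54/7
  (7, -1) → z = -26
  (-110/21, 145/21) → z = 50/7
  (73/16, -139/48) → z = -299/24

p = -110/21, q = 145/21, maximum z = 50/7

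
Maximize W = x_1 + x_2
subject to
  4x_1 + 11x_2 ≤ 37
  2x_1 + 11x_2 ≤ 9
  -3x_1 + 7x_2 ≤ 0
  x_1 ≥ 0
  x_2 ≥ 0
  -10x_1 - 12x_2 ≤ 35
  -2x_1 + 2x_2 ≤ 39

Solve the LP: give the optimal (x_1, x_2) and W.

x_1 = 9/2, x_2 = 0, maximum W = 9/2

Feasible corners and W = x_1 + x_2:
  (63/47, 27/47) → W = 90/47
  (9/2, 0) → W = 9/2
  (0, 0) → W = 0

At the optimal vertex, 2x_1 + 11x_2 = 9 and x_2 = 0.
Solving simultaneously gives x_1 = 9/2, x_2 = 0.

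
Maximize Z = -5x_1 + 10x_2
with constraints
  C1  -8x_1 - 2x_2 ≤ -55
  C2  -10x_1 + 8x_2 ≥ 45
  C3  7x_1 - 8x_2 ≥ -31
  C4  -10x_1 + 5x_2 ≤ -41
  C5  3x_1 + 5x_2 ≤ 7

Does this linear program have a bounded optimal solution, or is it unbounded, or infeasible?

The boundaries -8x_1 - 2x_2 = -55 and 3x_1 + 5x_2 = 7 meet at (261/34, -109/34), but that point violates -10x_1 + 8x_2 ≥ 45. Every candidate vertex is excluded by some other constraint, so the feasible region is empty.

infeasible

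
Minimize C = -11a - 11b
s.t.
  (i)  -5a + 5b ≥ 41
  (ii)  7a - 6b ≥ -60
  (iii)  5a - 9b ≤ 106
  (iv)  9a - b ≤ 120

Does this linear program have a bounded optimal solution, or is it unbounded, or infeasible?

Corner points and C = -11a - 11b:
  (-54/5, -13/5) → C = 737/5
  (641/40, 969/40) → C = -1771/4
  (780/47, 1380/47) → C = -23760/47
The feasible region has finitely many vertices and no improving ray; the minimum is -23760/47 at (780/47, 1380/47).

bounded optimum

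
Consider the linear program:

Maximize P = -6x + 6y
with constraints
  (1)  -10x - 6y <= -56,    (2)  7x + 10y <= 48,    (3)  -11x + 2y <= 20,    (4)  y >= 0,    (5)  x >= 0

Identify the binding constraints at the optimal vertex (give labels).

(1) and (2)

Corner points and P = -6x + 6y:
  (136/29, 44/29) → P = -552/29
  (28/5, 0) → P = -168/5
  (48/7, 0) → P = -288/7

The maximum is at (136/29, 44/29). Substituting into each constraint, equality holds for (1) and (2); the remaining constraints have slack.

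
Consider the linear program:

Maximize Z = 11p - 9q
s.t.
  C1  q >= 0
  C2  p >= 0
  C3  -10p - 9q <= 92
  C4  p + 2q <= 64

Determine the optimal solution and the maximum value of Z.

Vertices and Z = 11p - 9q:
  (0, 0) → Z = 0
  (64, 0) → Z = 704
  (0, 32) → Z = -288

p = 64, q = 0, maximum Z = 704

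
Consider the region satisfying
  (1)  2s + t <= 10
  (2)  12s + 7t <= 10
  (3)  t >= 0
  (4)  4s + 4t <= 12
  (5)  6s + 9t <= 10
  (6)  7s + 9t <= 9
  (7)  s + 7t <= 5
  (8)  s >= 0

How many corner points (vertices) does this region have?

5

Intersecting each pair of boundary lines and keeping only the points that satisfy every inequality leaves:
  (5/6, 0)
  (27/59, 38/59)
  (0, 0)
  (9/20, 13/20)
  (0, 5/7)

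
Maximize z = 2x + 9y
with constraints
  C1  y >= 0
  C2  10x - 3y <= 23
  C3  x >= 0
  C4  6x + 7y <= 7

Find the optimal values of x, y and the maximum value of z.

Corner points and z = 2x + 9y:
  (0, 0) → z = 0
  (7/6, 0) → z = 7/3
  (0, 1) → z = 9

x = 0, y = 1, maximum z = 9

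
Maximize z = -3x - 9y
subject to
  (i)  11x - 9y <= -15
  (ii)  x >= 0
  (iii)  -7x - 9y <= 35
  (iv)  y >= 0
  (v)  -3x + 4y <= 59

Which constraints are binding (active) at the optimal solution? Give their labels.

Vertices and z = -3x - 9y:
  (0, 5/3) → z = -15
  (471/17, 604/17) → z = -6849/17
  (0, 59/4) → z = -531/4

The maximum is at (0, 5/3). Substituting into each constraint, equality holds for (i) and (ii); the remaining constraints have slack.

(i) and (ii)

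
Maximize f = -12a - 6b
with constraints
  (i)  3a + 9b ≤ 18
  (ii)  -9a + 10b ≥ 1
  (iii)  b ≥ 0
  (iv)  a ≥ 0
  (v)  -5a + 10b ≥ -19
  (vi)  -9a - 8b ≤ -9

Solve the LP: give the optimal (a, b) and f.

Vertices and f = -12a - 6b:
  (57/37, 55/37) → f = -1014/37
  (0, 2) → f = -12
  (41/81, 5/9) → f = -254/27
  (0, 9/8) → f = -27/4

At the optimal vertex, a = 0 and -9a - 8b = -9.
Solving simultaneously gives a = 0, b = 9/8.

a = 0, b = 9/8, maximum f = -27/4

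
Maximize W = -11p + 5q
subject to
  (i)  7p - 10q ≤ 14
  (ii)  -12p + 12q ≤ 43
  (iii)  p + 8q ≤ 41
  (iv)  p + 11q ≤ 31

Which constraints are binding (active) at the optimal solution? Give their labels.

(i) and (ii)

Feasible corners and W = -11p + 5q:
  (-299/18, -469/36) → W = 1411/12
  (16/3, 7/3) → W = -47
  (-101/144, 415/144) → W = 177/8

The maximum is at (-299/18, -469/36). Substituting into each constraint, equality holds for (i) and (ii); the remaining constraints have slack.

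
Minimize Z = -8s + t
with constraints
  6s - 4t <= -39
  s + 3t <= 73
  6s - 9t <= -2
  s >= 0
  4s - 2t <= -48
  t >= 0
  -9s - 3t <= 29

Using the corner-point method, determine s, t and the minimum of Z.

s = 1/7, t = 170/7, minimum Z = 162/7

Extreme points and Z = -8s + t:
  (0, 73/3) → Z = 73/3
  (1/7, 170/7) → Z = 162/7
  (0, 24) → Z = 24

The binding constraints are s + 3t = 73 and 4s - 2t = -48.
Solving simultaneously gives s = 1/7, t = 170/7.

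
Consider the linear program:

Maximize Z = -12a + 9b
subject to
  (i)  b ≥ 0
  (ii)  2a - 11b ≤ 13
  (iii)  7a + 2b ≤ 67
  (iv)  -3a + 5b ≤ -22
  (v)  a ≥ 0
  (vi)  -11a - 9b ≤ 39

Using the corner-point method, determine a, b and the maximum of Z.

Corner points and Z = -12a + 9b:
  (763/81, 43/81) → Z = -2923/27
  (177/23, 5/23) → Z = -2079/23
  (379/41, 47/41) → Z = -4125/41

At the optimal vertex, 2a - 11b = 13 and -3a + 5b = -22.
Solving simultaneously gives a = 177/23, b = 5/23.

a = 177/23, b = 5/23, maximum Z = -2079/23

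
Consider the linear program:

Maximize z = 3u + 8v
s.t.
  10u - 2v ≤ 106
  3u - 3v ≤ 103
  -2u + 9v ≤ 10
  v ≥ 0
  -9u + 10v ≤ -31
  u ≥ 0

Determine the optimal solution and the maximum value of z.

Feasible corners and z = 3u + 8v:
  (487/43, 156/43) → z = 63
  (53/5, 0) → z = 159/5
  (379/61, 152/61) → z = 2353/61
  (31/9, 0) → z = 31/3

The optimum lies where 10u - 2v = 106 and -2u + 9v = 10.
Solving simultaneously gives u = 487/43, v = 156/43.

u = 487/43, v = 156/43, maximum z = 63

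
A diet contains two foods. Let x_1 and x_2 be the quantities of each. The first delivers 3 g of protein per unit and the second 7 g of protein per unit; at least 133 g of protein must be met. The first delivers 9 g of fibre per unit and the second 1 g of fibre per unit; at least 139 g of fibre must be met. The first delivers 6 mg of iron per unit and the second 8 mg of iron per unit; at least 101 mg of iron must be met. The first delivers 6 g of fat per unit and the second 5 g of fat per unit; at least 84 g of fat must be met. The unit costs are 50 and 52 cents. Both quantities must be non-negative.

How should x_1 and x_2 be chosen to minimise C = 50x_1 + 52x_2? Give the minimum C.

Feasible corners and C = 50x_1 + 52x_2:
  (0, 139) → C = 7228
  (133/3, 0) → C = 6650/3
  (14, 13) → C = 1376
The feasible region is unbounded (it extends along (0, 1), (1, 0)), but C strictly increases along every unbounded feasible direction, so there is no improving ray and the minimum is attained at a vertex.

x_1 = 14, x_2 = 13, minimum C = 1376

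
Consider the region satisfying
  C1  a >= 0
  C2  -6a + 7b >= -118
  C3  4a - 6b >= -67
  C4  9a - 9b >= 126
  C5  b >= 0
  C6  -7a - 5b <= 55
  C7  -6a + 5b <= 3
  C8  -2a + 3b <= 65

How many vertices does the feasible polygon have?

Of the 27 pairwise boundary intersections, those satisfying every inequality are:
  (1177/8, 437/4)
  (59/3, 0)
  (151/2, 123/2)
  (14, 0)

4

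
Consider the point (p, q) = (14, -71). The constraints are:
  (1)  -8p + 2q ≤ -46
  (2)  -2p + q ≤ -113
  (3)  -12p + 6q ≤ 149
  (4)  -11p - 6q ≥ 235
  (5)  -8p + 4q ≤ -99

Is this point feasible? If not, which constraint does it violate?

Constraint (2): -2p + q = -99, which is not ≤ -113. All other constraints are satisfied.

not feasible — violates (2)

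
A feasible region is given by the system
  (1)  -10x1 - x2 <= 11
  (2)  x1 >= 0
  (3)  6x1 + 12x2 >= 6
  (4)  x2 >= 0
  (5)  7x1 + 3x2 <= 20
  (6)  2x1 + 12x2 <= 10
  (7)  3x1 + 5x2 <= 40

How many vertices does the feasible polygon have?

5

Of the 21 pairwise boundary intersections, those satisfying every inequality are:
  (0, 1/2)
  (0, 5/6)
  (1, 0)
  (20/7, 0)
  (35/13, 5/13)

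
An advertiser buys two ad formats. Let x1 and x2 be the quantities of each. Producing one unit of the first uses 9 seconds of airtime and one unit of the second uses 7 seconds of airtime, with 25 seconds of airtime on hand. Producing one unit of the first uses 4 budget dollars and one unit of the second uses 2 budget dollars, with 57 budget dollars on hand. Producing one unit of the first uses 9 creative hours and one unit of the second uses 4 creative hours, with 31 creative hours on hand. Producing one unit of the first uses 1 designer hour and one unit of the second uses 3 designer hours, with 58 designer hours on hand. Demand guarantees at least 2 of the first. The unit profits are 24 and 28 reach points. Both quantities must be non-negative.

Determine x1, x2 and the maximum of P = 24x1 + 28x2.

Vertices and P = 24x1 + 28x2:
  (25/9, 0) → P = 200/3
  (2, 0) → P = 48
  (2, 1) → P = 76

The binding constraints are 9x1 + 7x2 = 25 and x1 = 2.
Solving simultaneously gives x1 = 2, x2 = 1.

x1 = 2, x2 = 1, maximum P = 76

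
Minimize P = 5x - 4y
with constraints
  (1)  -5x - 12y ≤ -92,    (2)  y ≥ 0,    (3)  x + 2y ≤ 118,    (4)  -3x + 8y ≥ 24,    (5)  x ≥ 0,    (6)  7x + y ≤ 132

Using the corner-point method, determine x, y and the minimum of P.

Vertices and P = 5x - 4y:
  (112/19, 99/19) → P = 164/19
  (0, 23/3) → P = -92/3
  (0, 59) → P = -236
  (146/13, 694/13) → P = -2046/13
  (1032/59, 564/59) → P = 2904/59

x = 0, y = 59, minimum P = -236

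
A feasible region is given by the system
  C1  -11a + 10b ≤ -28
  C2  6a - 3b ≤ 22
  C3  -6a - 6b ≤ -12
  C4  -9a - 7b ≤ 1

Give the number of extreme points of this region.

3

The feasible vertices (each the meet of two boundaries and inside every other half-plane) are:
  (136/27, 74/27)
  (16/7, -2/7)
  (28/9, -10/9)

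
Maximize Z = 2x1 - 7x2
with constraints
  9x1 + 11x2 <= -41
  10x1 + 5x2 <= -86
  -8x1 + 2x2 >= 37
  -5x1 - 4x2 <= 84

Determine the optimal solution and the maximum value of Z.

x1 = -158/21, x2 = -487/42, maximum Z = 2777/42

Extreme points and Z = 2x1 - 7x2:
  (-57/5, 28/5) → Z = -62
  (-40, 29) → Z = -283
  (-119/20, -53/10) → Z = 126/5
  (-158/21, -487/42) → Z = 2777/42

At the optimal vertex, -8x1 + 2x2 = 37 and -5x1 - 4x2 = 84.
Solving simultaneously gives x1 = -158/21, x2 = -487/42.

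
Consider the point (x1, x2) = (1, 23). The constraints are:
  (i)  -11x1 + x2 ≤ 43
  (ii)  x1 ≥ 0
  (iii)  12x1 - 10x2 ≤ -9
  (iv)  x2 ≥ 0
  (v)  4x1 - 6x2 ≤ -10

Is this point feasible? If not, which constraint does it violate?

(i): 12 ≤ 43 ✓
(ii): 1 ≥ 0 ✓
(iii): -218 ≤ -9 ✓
(iv): 23 ≥ 0 ✓
(v): -134 ≤ -10 ✓

feasible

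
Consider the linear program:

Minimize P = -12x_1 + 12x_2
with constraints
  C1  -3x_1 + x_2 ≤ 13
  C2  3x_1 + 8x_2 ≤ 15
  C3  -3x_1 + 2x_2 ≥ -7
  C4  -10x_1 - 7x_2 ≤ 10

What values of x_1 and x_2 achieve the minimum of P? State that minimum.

Extreme points and P = -12x_1 + 12x_2:
  (43/15, 4/5) → P = -124/5
  (-185/59, 180/59) → P = 4380/59
  (29/41, -100/41) → P = -1548/41

The optimum lies where -3x_1 + 2x_2 = -7 and -10x_1 - 7x_2 = 10.
Solving simultaneously gives x_1 = 29/41, x_2 = -100/41.

x_1 = 29/41, x_2 = -100/41, minimum P = -1548/41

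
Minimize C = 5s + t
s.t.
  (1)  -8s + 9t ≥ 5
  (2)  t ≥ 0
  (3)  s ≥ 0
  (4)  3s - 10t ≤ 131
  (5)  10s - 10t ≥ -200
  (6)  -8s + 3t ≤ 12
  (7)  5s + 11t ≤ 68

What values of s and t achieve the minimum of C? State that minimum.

Vertices and C = 5s + t:
  (0, 5/9) → C = 5/9
  (557/133, 569/133) → C = 3354/133
  (0, 4) → C = 4
  (72/103, 604/103) → C = 964/103

s = 0, t = 5/9, minimum C = 5/9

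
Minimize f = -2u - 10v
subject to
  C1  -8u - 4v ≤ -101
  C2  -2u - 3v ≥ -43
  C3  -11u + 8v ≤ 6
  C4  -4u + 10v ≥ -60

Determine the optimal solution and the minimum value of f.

u = 131/16, v = 71/8, minimum f = -841/8

Vertices and f = -2u - 10v:
  (131/16, 71/8) → f = -841/8
  (625/48, -19/24) → f = -145/8
  (305/16, 13/8) → f = -435/8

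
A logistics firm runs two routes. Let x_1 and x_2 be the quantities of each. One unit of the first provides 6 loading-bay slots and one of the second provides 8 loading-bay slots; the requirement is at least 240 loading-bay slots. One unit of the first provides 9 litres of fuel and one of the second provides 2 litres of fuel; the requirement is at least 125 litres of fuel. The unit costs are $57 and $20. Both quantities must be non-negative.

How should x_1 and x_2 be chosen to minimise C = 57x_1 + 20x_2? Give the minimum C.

Feasible corners and C = 57x_1 + 20x_2:
  (0, 125/2) → C = 1250
  (40, 0) → C = 2280
  (26/3, 47/2) → C = 964
The feasible region is unbounded (it extends along (0, 1), (1, 0)), but C strictly increases along every unbounded feasible direction, so there is no improving ray and the minimum is attained at a vertex.

x_1 = 26/3, x_2 = 47/2, minimum C = 964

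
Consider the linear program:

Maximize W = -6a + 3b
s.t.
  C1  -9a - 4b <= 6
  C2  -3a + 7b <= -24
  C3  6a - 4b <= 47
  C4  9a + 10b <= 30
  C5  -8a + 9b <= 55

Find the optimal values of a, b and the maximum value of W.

a = 18/25, b = -78/25, maximum W = -342/25

Corner points and W = -6a + 3b:
  (18/25, -78/25) → W = -342/25
  (41/15, -153/20) → W = -787/20
  (150/31, -42/31) → W = -1026/31
  (295/48, -81/32) → W = -1423/32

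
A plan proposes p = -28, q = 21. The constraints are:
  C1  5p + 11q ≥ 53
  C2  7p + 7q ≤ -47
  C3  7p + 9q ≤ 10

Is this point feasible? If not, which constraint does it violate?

feasible

C1: 91 ≥ 53 ✓
C2: -49 ≤ -47 ✓
C3: -7 ≤ 10 ✓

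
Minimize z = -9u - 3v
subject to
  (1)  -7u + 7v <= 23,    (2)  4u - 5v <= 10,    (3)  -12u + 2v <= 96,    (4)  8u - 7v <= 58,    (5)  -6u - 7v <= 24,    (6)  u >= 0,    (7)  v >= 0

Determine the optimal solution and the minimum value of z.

Feasible corners and z = -9u - 3v:
  (81, 590/7) → z = -6873/7
  (0, 23/7) → z = -69/7
  (55/3, 38/3) → z = -203
  (5/2, 0) → z = -45/2
  (0, 0) → z = 0

At the optimal vertex, -7u + 7v = 23 and 8u - 7v = 58.
Solving simultaneously gives u = 81, v = 590/7.

u = 81, v = 590/7, minimum z = -6873/7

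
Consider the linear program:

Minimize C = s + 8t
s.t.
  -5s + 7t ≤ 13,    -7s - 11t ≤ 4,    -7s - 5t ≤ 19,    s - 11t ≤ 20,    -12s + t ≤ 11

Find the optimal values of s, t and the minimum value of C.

Feasible corners and C = s + 8t:
  (-64/79, 101/79) → C = 744/79
  (2, -18/11) → C = -122/11
  (-125/139, 29/139) → C = 107/139
The feasible region is unbounded (it extends along (11, 1), (7, 5)), but C strictly increases along every unbounded feasible direction, so there is no improving ray and the minimum is attained at a vertex.

The optimum lies where -7s - 11t = 4 and s - 11t = 20.
Solving simultaneously gives s = 2, t = -18/11.

s = 2, t = -18/11, minimum C = -122/11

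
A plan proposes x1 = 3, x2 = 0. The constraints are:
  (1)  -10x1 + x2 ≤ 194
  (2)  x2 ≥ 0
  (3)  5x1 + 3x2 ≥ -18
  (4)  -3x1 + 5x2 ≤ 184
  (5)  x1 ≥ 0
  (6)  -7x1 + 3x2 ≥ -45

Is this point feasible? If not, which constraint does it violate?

feasible

(1): -30 ≤ 194 ✓
(2): 0 ≥ 0 ✓
(3): 15 ≥ -18 ✓
(4): -9 ≤ 184 ✓
(5): 3 ≥ 0 ✓
(6): -21 ≥ -45 ✓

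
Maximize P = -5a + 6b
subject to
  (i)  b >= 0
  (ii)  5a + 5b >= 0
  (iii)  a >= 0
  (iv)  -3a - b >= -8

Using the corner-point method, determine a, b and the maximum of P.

Vertices and P = -5a + 6b:
  (0, 0) → P = 0
  (8/3, 0) → P = -40/3
  (0, 8) → P = 48

a = 0, b = 8, maximum P = 48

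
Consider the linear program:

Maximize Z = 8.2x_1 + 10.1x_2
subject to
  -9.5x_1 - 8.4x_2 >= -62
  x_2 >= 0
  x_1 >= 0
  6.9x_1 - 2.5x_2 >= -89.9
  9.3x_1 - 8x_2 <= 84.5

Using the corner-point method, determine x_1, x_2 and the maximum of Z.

Feasible corners and Z = 8.2x_1 + 10.1x_2:
  (124/19, 0) → Z = 5084/95
  (0, 155/21) → Z = 3131/42
  (0, 0) → Z = 0

The optimum lies where -9.5x_1 - 8.4x_2 = -62 and x_1 = 0.
Solving simultaneously gives x_1 = 0, x_2 = 155/21.

x_1 = 0, x_2 = 155/21, maximum Z = 3131/42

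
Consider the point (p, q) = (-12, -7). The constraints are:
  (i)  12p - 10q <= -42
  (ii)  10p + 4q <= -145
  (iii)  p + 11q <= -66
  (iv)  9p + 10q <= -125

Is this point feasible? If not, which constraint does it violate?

(i): -74 ≤ -42 ✓
(ii): -148 ≤ -145 ✓
(iii): -89 ≤ -66 ✓
(iv): -178 ≤ -125 ✓

feasible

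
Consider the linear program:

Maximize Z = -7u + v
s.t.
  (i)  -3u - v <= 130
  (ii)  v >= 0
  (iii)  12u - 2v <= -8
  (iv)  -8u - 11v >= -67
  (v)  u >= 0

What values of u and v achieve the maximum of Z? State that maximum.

u = 0, v = 67/11, maximum Z = 67/11

Extreme points and Z = -7u + v:
  (23/74, 217/37) → Z = 273/74
  (0, 4) → Z = 4
  (0, 67/11) → Z = 67/11

At the optimal vertex, -8u - 11v = -67 and u = 0.
Solving simultaneously gives u = 0, v = 67/11.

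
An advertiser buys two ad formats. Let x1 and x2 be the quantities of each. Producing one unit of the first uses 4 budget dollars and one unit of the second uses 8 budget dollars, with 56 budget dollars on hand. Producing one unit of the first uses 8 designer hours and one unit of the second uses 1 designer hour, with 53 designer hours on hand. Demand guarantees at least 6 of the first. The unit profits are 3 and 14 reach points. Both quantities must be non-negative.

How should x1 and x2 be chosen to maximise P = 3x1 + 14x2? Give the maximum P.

Feasible corners and P = 3x1 + 14x2:
  (53/8, 0) → P = 159/8
  (6, 0) → P = 18
  (92/15, 59/15) → P = 1102/15
  (6, 4) → P = 74

x1 = 6, x2 = 4, maximum P = 74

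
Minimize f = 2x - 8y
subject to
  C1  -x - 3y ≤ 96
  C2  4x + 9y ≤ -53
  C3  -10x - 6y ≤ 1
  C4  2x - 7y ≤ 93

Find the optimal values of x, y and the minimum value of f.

x = 103/22, y = -263/33, minimum f = 2413/33

Corner points and f = 2x - 8y:
  (103/22, -263/33) → f = 2413/33
  (233/23, -239/23) → f = 2378/23
  (551/82, -466/41) → f = 4279/41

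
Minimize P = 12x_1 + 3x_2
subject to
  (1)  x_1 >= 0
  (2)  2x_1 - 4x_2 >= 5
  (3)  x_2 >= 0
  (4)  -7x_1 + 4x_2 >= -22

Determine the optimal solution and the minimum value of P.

Feasible corners and P = 12x_1 + 3x_2:
  (5/2, 0) → P = 30
  (17/5, 9/20) → P = 843/20
  (22/7, 0) → P = 264/7

The optimum lies where 2x_1 - 4x_2 = 5 and x_2 = 0.
Solving simultaneously gives x_1 = 5/2, x_2 = 0.

x_1 = 5/2, x_2 = 0, minimum P = 30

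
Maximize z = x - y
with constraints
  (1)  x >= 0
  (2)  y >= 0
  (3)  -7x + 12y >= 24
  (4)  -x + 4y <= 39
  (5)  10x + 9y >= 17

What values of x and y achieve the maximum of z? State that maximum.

Extreme points and z = x - y:
  (0, 2) → z = -2
  (0, 39/4) → z = -39/4
  (93/4, 249/16) → z = 123/16

The optimum lies where -7x + 12y = 24 and -x + 4y = 39.
Solving simultaneously gives x = 93/4, y = 249/16.

x = 93/4, y = 249/16, maximum z = 123/16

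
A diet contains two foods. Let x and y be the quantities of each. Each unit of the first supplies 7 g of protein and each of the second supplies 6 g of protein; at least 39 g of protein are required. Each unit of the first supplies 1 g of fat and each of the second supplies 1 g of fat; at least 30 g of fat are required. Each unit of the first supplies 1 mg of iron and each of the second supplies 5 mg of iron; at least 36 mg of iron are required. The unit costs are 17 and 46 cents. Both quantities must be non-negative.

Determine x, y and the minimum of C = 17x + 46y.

x = 57/2, y = 3/2, minimum C = 1107/2

Vertices and C = 17x + 46y:
  (0, 30) → C = 1380
  (36, 0) → C = 612
  (57/2, 3/2) → C = 1107/2
The feasible region is unbounded (it extends along (0, 1), (1, 0)), but C strictly increases along every unbounded feasible direction, so there is no improving ray and the minimum is attained at a vertex.

At the optimal vertex, x + y = 30 and x + 5y = 36.
Solving simultaneously gives x = 57/2, y = 3/2.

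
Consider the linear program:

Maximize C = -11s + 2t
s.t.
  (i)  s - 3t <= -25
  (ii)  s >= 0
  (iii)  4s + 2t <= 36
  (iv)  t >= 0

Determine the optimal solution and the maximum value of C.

s = 0, t = 18, maximum C = 36

Extreme points and C = -11s + 2t:
  (0, 25/3) → C = 50/3
  (29/7, 68/7) → C = -183/7
  (0, 18) → C = 36

The binding constraints are s = 0 and 4s + 2t = 36.
Solving simultaneously gives s = 0, t = 18.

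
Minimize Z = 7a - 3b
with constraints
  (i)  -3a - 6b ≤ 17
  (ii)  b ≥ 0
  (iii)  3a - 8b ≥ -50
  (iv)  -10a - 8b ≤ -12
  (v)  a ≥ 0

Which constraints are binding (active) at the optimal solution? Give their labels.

Vertices and Z = 7a - 3b:
  (6/5, 0) → Z = 42/5
  (0, 25/4) → Z = -75/4
  (0, 3/2) → Z = -9/2
The feasible region is unbounded (it extends along (1, 0), (8, 3)), but Z strictly increases along every unbounded feasible direction, so there is no improving ray and the minimum is attained at a vertex.

The minimum is at (0, 25/4). Substituting into each constraint, equality holds for (iii) and (v); the remaining constraints have slack.

(iii) and (v)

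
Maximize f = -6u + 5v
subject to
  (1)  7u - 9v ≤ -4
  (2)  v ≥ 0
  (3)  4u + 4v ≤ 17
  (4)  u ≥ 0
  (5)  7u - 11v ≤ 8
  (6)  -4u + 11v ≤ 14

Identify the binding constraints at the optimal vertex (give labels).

(4) and (6)

Vertices and f = -6u + 5v:
  (0, 4/9) → f = 20/9
  (2, 2) → f = -2
  (0, 14/11) → f = 70/11

The maximum is at (0, 14/11). Substituting into each constraint, equality holds for (4) and (6); the remaining constraints have slack.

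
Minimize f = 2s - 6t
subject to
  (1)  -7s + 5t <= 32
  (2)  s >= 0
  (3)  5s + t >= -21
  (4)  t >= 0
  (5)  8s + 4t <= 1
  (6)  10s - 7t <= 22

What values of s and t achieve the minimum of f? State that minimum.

s = 0, t = 1/4, minimum f = -3/2

Corner points and f = 2s - 6t:
  (0, 0) → f = 0
  (0, 1/4) → f = -3/2
  (1/8, 0) → f = 1/4

The optimum lies where s = 0 and 8s + 4t = 1.
Solving simultaneously gives s = 0, t = 1/4.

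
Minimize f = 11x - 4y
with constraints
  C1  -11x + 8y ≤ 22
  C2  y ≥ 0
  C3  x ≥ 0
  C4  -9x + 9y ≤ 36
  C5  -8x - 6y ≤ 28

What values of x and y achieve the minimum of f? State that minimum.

x = 0, y = 11/4, minimum f = -11

The feasible region is unbounded (it extends along (1, 1), (1, 0)), but f strictly increases along every unbounded feasible direction, so there is no improving ray and the minimum is attained at a vertex.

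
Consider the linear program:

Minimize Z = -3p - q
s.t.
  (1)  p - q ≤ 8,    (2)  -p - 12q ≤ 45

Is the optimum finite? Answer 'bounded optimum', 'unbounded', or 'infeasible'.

unbounded

From the feasible point (51/13, -53/13), moving in the direction (1, 1) keeps every constraint satisfied while Z decreases without bound.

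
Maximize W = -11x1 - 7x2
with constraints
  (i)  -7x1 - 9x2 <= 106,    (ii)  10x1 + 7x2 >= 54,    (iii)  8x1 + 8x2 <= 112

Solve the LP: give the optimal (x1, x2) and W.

x1 = -44/3, x2 = 86/3, maximum W = -118/3

Extreme points and W = -11x1 - 7x2:
  (1228/41, -1438/41) → W = -3442/41
  (116, -102) → W = -562
  (-44/3, 86/3) → W = -118/3

The binding constraints are 10x1 + 7x2 = 54 and 8x1 + 8x2 = 112.
Solving simultaneously gives x1 = -44/3, x2 = 86/3.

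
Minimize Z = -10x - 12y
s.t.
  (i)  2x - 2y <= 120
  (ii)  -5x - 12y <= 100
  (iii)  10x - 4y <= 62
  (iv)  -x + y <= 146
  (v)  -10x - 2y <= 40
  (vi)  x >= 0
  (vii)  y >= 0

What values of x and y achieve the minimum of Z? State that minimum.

x = 323/3, y = 761/3, minimum Z = -12362/3

Extreme points and Z = -10x - 12y:
  (323/3, 761/3) → Z = -12362/3
  (31/5, 0) → Z = -62
  (0, 146) → Z = -1752
  (0, 0) → Z = 0

The optimum lies where 10x - 4y = 62 and -x + y = 146.
Solving simultaneously gives x = 323/3, y = 761/3.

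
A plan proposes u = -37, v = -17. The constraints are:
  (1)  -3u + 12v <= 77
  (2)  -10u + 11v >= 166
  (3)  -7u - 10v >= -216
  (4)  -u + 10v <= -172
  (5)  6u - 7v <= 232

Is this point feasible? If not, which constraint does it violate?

not feasible — violates (4)

Constraint (4): -u + 10v = -133, which is not ≤ -172. All other constraints are satisfied.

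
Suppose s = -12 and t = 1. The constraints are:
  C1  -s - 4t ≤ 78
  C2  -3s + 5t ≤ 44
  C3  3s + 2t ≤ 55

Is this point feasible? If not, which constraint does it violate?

C1: 8 ≤ 78 ✓
C2: 41 ≤ 44 ✓
C3: -34 ≤ 55 ✓

feasible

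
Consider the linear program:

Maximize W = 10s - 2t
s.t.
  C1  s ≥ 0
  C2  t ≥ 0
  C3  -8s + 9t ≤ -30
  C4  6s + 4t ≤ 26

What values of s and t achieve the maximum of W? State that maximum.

Extreme points and W = 10s - 2t:
  (15/4, 0) → W = 75/2
  (13/3, 0) → W = 130/3
  (177/43, 14/43) → W = 1742/43

At the optimal vertex, t = 0 and 6s + 4t = 26.
Solving simultaneously gives s = 13/3, t = 0.

s = 13/3, t = 0, maximum W = 130/3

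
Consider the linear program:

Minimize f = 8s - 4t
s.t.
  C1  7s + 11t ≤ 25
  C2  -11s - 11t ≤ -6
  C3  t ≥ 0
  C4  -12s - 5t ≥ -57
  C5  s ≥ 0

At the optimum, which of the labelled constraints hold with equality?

C1 and C5

Extreme points and f = 8s - 4t:
  (25/7, 0) → f = 200/7
  (0, 25/11) → f = -100/11
  (6/11, 0) → f = 48/11
  (0, 6/11) → f = -24/11

The minimum is at (0, 25/11). Substituting into each constraint, equality holds for C1 and C5; the remaining constraints have slack.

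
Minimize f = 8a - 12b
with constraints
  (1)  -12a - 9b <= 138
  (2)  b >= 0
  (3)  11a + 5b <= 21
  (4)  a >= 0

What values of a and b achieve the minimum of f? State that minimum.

a = 0, b = 21/5, minimum f = -252/5

Corner points and f = 8a - 12b:
  (21/11, 0) → f = 168/11
  (0, 0) → f = 0
  (0, 21/5) → f = -252/5

The binding constraints are 11a + 5b = 21 and a = 0.
Solving simultaneously gives a = 0, b = 21/5.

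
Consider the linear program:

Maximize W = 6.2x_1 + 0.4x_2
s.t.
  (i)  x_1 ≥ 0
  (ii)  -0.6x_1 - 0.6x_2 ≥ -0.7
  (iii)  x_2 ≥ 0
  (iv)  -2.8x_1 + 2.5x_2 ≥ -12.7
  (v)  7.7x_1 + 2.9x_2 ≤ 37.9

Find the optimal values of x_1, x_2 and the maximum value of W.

x_1 = 7/6, x_2 = 0, maximum W = 217/30

Feasible corners and W = 6.2x_1 + 0.4x_2:
  (0, 7/6) → W = 7/15
  (0, 0) → W = 0
  (7/6, 0) → W = 217/30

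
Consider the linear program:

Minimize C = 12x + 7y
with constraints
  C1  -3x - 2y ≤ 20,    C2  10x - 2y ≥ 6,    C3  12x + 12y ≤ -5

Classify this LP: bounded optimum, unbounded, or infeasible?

bounded optimum

Extreme points and C = 12x + 7y:
  (-14/13, -109/13) → C = -931/13
  (31/72, -61/72) → C = -55/72
The feasible region has finitely many vertices and no improving ray; the minimum is -931/13 at (-14/13, -109/13).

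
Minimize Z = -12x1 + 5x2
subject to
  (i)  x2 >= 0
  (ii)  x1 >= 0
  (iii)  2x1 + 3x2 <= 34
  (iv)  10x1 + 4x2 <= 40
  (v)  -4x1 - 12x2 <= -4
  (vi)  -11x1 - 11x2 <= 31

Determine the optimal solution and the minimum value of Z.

x1 = 4, x2 = 0, minimum Z = -48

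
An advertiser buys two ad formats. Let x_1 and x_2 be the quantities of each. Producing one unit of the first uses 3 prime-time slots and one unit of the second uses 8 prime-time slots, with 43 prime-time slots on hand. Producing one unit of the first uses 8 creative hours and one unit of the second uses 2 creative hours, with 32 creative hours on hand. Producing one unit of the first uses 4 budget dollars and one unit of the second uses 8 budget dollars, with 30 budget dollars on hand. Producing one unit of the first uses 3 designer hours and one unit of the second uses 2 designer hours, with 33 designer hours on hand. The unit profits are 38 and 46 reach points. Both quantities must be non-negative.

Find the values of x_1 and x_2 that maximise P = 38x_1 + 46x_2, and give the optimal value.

x_1 = 7/2, x_2 = 2, maximum P = 225

Extreme points and P = 38x_1 + 46x_2:
  (0, 0) → P = 0
  (0, 15/4) → P = 345/2
  (4, 0) → P = 152
  (7/2, 2) → P = 225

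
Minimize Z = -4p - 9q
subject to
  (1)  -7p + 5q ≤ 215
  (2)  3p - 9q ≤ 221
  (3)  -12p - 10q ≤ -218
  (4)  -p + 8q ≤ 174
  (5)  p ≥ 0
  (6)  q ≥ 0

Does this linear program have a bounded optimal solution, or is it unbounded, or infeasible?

bounded optimum

Extreme points and Z = -4p - 9q:
  (3334/15, 743/15) → Z = -20023/15
  (221/3, 0) → Z = -884/3
  (2/53, 1153/53) → Z = -10385/53
  (109/6, 0) → Z = -218/3
The feasible region has finitely many vertices and no improving ray; the minimum is -20023/15 at (3334/15, 743/15).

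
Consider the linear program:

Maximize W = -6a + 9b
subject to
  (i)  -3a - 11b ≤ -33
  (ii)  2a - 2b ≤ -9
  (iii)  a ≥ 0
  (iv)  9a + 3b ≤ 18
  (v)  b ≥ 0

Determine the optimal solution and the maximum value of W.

a = 0, b = 6, maximum W = 54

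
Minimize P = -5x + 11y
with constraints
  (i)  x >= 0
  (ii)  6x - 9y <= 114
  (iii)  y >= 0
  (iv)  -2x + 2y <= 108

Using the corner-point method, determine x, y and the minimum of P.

Extreme points and P = -5x + 11y:
  (0, 0) → P = 0
  (0, 54) → P = 594
  (19, 0) → P = -95
The feasible region is unbounded (it extends along (3, 2), (1, 1)), but P strictly increases along every unbounded feasible direction, so there is no improving ray and the minimum is attained at a vertex.

The binding constraints are 6x - 9y = 114 and y = 0.
Solving simultaneously gives x = 19, y = 0.

x = 19, y = 0, minimum P = -95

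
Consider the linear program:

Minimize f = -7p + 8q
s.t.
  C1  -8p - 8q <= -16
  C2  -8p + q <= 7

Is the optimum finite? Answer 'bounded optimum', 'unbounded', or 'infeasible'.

unbounded

From the feasible point (-5/9, 23/9), moving in the direction (8, -8) keeps every constraint satisfied while f decreases without bound.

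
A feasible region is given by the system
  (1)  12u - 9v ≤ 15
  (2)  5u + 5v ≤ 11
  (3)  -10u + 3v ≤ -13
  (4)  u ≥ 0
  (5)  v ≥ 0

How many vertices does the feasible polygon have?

Of the 10 pairwise boundary intersections, those satisfying every inequality are:
  (58/35, 19/35)
  (4/3, 1/9)
  (98/65, 9/13)

3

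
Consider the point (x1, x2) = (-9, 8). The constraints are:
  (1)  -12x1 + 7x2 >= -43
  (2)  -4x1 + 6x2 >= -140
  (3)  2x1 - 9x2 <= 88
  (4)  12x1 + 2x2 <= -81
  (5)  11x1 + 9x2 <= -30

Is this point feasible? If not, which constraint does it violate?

Constraint (5): 11x1 + 9x2 = -27, which is not ≤ -30. All other constraints are satisfied.

not feasible — violates (5)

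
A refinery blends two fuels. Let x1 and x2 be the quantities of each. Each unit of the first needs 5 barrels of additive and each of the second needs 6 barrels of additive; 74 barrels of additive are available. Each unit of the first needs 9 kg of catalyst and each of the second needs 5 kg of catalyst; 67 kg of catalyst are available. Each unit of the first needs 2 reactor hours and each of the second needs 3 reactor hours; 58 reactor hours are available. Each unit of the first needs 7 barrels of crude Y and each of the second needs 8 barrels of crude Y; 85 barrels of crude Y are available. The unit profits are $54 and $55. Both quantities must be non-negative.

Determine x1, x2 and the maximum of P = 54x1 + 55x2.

x1 = 3, x2 = 8, maximum P = 602

Feasible corners and P = 54x1 + 55x2:
  (0, 0) → P = 0
  (0, 85/8) → P = 4675/8
  (67/9, 0) → P = 402
  (3, 8) → P = 602

At the optimal vertex, 9x1 + 5x2 = 67 and 7x1 + 8x2 = 85.
Solving simultaneously gives x1 = 3, x2 = 8.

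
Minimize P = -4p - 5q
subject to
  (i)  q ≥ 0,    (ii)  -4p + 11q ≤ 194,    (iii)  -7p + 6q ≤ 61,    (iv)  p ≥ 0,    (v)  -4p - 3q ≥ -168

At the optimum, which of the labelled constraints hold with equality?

Vertices and P = -4p - 5q:
  (0, 0) → P = 0
  (42, 0) → P = -168
  (493/53, 1114/53) → P = -7542/53
  (633/28, 181/7) → P = -1538/7
  (0, 61/6) → P = -305/6

The minimum is at (633/28, 181/7). Substituting into each constraint, equality holds for (ii) and (v); the remaining constraints have slack.

(ii) and (v)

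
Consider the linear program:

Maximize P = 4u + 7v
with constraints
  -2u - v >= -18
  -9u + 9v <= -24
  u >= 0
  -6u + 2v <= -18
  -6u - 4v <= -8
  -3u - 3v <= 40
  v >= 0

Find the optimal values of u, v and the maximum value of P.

Extreme points and P = 4u + 7v:
  (62/9, 38/9) → P = 514/9
  (9, 0) → P = 36
  (19/6, 1/2) → P = 97/6
  (3, 0) → P = 12

The optimum lies where -2u - v = -18 and -9u + 9v = -24.
Solving simultaneously gives u = 62/9, v = 38/9.

u = 62/9, v = 38/9, maximum P = 514/9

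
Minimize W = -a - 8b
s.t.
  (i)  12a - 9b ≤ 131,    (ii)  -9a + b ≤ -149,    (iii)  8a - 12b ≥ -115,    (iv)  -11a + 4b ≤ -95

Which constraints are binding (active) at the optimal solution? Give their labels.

Extreme points and W = -a - 8b:
  (1210/69, 203/23) → W = -6082/69
  (869/24, 607/18) → W = -22031/72
  (1903/100, 2227/100) → W = -19719/100

The minimum is at (869/24, 607/18). Substituting into each constraint, equality holds for (i) and (iii); the remaining constraints have slack.

(i) and (iii)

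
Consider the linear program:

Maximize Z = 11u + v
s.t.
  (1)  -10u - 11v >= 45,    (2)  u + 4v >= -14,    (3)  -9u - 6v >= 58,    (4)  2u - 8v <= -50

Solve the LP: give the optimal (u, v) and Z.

Extreme points and Z = 11u + v:
  (-368/39, 175/39) → Z = -1291/13
  (-39/2, 11/8) → Z = -1705/8
  (-191/21, 167/42) → Z = -1345/14
The feasible region is unbounded (it extends along (-4, 1), (-11, 10)), but Z strictly decreases along every unbounded feasible direction, so there is no improving ray and the maximum is attained at a vertex.

u = -191/21, v = 167/42, maximum Z = -1345/14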